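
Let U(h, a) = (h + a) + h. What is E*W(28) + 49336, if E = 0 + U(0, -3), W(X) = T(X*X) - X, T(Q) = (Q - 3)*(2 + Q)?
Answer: -1792178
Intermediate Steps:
T(Q) = (-3 + Q)*(2 + Q)
W(X) = -6 + X**4 - X - X**2 (W(X) = (-6 + (X*X)**2 - X*X) - X = (-6 + (X**2)**2 - X**2) - X = (-6 + X**4 - X**2) - X = -6 + X**4 - X - X**2)
U(h, a) = a + 2*h (U(h, a) = (a + h) + h = a + 2*h)
E = -3 (E = 0 + (-3 + 2*0) = 0 + (-3 + 0) = 0 - 3 = -3)
E*W(28) + 49336 = -3*(-6 + 28**4 - 1*28 - 1*28**2) + 49336 = -3*(-6 + 614656 - 28 - 1*784) + 49336 = -3*(-6 + 614656 - 28 - 784) + 49336 = -3*613838 + 49336 = -1841514 + 49336 = -1792178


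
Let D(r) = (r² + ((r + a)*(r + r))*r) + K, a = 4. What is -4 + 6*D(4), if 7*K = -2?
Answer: 11384/7 ≈ 1626.3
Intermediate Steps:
K = -2/7 (K = (⅐)*(-2) = -2/7 ≈ -0.28571)
D(r) = -2/7 + r² + 2*r²*(4 + r) (D(r) = (r² + ((r + 4)*(r + r))*r) - 2/7 = (r² + ((4 + r)*(2*r))*r) - 2/7 = (r² + (2*r*(4 + r))*r) - 2/7 = (r² + 2*r²*(4 + r)) - 2/7 = -2/7 + r² + 2*r²*(4 + r))
-4 + 6*D(4) = -4 + 6*(-2/7 + 2*4³ + 9*4²) = -4 + 6*(-2/7 + 2*64 + 9*16) = -4 + 6*(-2/7 + 128 + 144) = -4 + 6*(1902/7) = -4 + 11412/7 = 11384/7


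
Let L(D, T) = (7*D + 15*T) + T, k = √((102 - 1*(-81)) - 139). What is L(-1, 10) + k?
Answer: 153 + 2*√11 ≈ 159.63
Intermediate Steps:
k = 2*√11 (k = √((102 + 81) - 139) = √(183 - 139) = √44 = 2*√11 ≈ 6.6332)
L(D, T) = 7*D + 16*T
L(-1, 10) + k = (7*(-1) + 16*10) + 2*√11 = (-7 + 160) + 2*√11 = 153 + 2*√11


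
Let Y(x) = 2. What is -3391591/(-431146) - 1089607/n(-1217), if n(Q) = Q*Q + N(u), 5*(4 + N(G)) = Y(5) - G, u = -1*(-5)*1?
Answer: 5691816027073/798204518403 ≈ 7.1308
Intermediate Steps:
u = 5 (u = 5*1 = 5)
N(G) = -18/5 - G/5 (N(G) = -4 + (2 - G)/5 = -4 + (⅖ - G/5) = -18/5 - G/5)
n(Q) = -23/5 + Q² (n(Q) = Q*Q + (-18/5 - ⅕*5) = Q² + (-18/5 - 1) = Q² - 23/5 = -23/5 + Q²)
-3391591/(-431146) - 1089607/n(-1217) = -3391591/(-431146) - 1089607/(-23/5 + (-1217)²) = -3391591*(-1/431146) - 1089607/(-23/5 + 1481089) = 3391591/431146 - 1089607/7405422/5 = 3391591/431146 - 1089607*5/7405422 = 3391591/431146 - 5448035/7405422 = 5691816027073/798204518403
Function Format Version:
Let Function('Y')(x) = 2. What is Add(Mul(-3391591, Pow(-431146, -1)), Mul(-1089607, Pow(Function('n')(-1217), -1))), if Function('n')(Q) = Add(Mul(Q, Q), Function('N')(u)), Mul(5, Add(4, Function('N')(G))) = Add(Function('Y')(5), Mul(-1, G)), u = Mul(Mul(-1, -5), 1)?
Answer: Rational(5691816027073, 798204518403) ≈ 7.1308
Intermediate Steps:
u = 5 (u = Mul(5, 1) = 5)
Function('N')(G) = Add(Rational(-18, 5), Mul(Rational(-1, 5), G)) (Function('N')(G) = Add(-4, Mul(Rational(1, 5), Add(2, Mul(-1, G)))) = Add(-4, Add(Rational(2, 5), Mul(Rational(-1, 5), G))) = Add(Rational(-18, 5), Mul(Rational(-1, 5), G)))
Function('n')(Q) = Add(Rational(-23, 5), Pow(Q, 2)) (Function('n')(Q) = Add(Mul(Q, Q), Add(Rational(-18, 5), Mul(Rational(-1, 5), 5))) = Add(Pow(Q, 2), Add(Rational(-18, 5), -1)) = Add(Pow(Q, 2), Rational(-23, 5)) = Add(Rational(-23, 5), Pow(Q, 2)))
Add(Mul(-3391591, Pow(-431146, -1)), Mul(-1089607, Pow(Function('n')(-1217), -1))) = Add(Mul(-3391591, Pow(-431146, -1)), Mul(-1089607, Pow(Add(Rational(-23, 5), Pow(-1217, 2)), -1))) = Add(Mul(-3391591, Rational(-1, 431146)), Mul(-1089607, Pow(Add(Rational(-23, 5), 1481089), -1))) = Add(Rational(3391591, 431146), Mul(-1089607, Pow(Rational(7405422, 5), -1))) = Add(Rational(3391591, 431146), Mul(-1089607, Rational(5, 7405422))) = Add(Rational(3391591, 431146), Rational(-5448035, 7405422)) = Rational(5691816027073, 798204518403)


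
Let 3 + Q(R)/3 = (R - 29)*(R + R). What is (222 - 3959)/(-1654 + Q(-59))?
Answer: -101/797 ≈ -0.12673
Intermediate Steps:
Q(R) = -9 + 6*R*(-29 + R) (Q(R) = -9 + 3*((R - 29)*(R + R)) = -9 + 3*((-29 + R)*(2*R)) = -9 + 3*(2*R*(-29 + R)) = -9 + 6*R*(-29 + R))
(222 - 3959)/(-1654 + Q(-59)) = (222 - 3959)/(-1654 + (-9 - 174*(-59) + 6*(-59)²)) = -3737/(-1654 + (-9 + 10266 + 6*3481)) = -3737/(-1654 + (-9 + 10266 + 20886)) = -3737/(-1654 + 31143) = -3737/29489 = -3737*1/29489 = -101/797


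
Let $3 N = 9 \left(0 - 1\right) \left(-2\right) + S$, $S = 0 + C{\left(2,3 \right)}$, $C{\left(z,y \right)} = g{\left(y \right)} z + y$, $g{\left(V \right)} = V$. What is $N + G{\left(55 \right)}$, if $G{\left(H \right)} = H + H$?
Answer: $119$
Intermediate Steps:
$G{\left(H \right)} = 2 H$
$C{\left(z,y \right)} = y + y z$ ($C{\left(z,y \right)} = y z + y = y + y z$)
$S = 9$ ($S = 0 + 3 \left(1 + 2\right) = 0 + 3 \cdot 3 = 0 + 9 = 9$)
$N = 9$ ($N = \frac{9 \left(0 - 1\right) \left(-2\right) + 9}{3} = \frac{9 \left(\left(-1\right) \left(-2\right)\right) + 9}{3} = \frac{9 \cdot 2 + 9}{3} = \frac{18 + 9}{3} = \frac{1}{3} \cdot 27 = 9$)
$N + G{\left(55 \right)} = 9 + 2 \cdot 55 = 9 + 110 = 119$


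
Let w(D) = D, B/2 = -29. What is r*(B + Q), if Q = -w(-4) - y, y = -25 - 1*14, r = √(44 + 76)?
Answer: -30*√30 ≈ -164.32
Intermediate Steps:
B = -58 (B = 2*(-29) = -58)
r = 2*√30 (r = √120 = 2*√30 ≈ 10.954)
y = -39 (y = -25 - 14 = -39)
Q = 43 (Q = -1*(-4) - 1*(-39) = 4 + 39 = 43)
r*(B + Q) = (2*√30)*(-58 + 43) = (2*√30)*(-15) = -30*√30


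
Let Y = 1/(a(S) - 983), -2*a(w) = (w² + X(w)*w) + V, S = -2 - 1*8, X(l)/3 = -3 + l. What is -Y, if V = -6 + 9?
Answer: 2/2459 ≈ 0.00081334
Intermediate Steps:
X(l) = -9 + 3*l (X(l) = 3*(-3 + l) = -9 + 3*l)
S = -10 (S = -2 - 8 = -10)
V = 3
a(w) = -3/2 - w²/2 - w*(-9 + 3*w)/2 (a(w) = -((w² + (-9 + 3*w)*w) + 3)/2 = -((w² + w*(-9 + 3*w)) + 3)/2 = -(3 + w² + w*(-9 + 3*w))/2 = -3/2 - w²/2 - w*(-9 + 3*w)/2)
Y = -2/2459 (Y = 1/((-3/2 - 2*(-10)² + (9/2)*(-10)) - 983) = 1/((-3/2 - 2*100 - 45) - 983) = 1/((-3/2 - 200 - 45) - 983) = 1/(-493/2 - 983) = 1/(-2459/2) = -2/2459 ≈ -0.00081334)
-Y = -1*(-2/2459) = 2/2459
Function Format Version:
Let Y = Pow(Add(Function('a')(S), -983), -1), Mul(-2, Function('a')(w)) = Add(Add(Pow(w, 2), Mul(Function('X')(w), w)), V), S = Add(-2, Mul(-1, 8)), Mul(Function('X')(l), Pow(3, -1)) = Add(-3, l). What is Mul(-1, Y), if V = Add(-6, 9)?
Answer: Rational(2, 2459) ≈ 0.00081334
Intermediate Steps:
Function('X')(l) = Add(-9, Mul(3, l)) (Function('X')(l) = Mul(3, Add(-3, l)) = Add(-9, Mul(3, l)))
S = -10 (S = Add(-2, -8) = -10)
V = 3
Function('a')(w) = Add(Rational(-3, 2), Mul(Rational(-1, 2), Pow(w, 2)), Mul(Rational(-1, 2), w, Add(-9, Mul(3, w)))) (Function('a')(w) = Mul(Rational(-1, 2), Add(Add(Pow(w, 2), Mul(Add(-9, Mul(3, w)), w)), 3)) = Mul(Rational(-1, 2), Add(Add(Pow(w, 2), Mul(w, Add(-9, Mul(3, w)))), 3)) = Mul(Rational(-1, 2), Add(3, Pow(w, 2), Mul(w, Add(-9, Mul(3, w))))) = Add(Rational(-3, 2), Mul(Rational(-1, 2), Pow(w, 2)), Mul(Rational(-1, 2), w, Add(-9, Mul(3, w)))))
Y = Rational(-2, 2459) (Y = Pow(Add(Add(Rational(-3, 2), Mul(-2, Pow(-10, 2)), Mul(Rational(9, 2), -10)), -983), -1) = Pow(Add(Add(Rational(-3, 2), Mul(-2, 100), -45), -983), -1) = Pow(Add(Add(Rational(-3, 2), -200, -45), -983), -1) = Pow(Add(Rational(-493, 2), -983), -1) = Pow(Rational(-2459, 2), -1) = Rational(-2, 2459) ≈ -0.00081334)
Mul(-1, Y) = Mul(-1, Rational(-2, 2459)) = Rational(2, 2459)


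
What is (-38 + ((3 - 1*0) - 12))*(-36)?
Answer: 1692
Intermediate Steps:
(-38 + ((3 - 1*0) - 12))*(-36) = (-38 + ((3 + 0) - 12))*(-36) = (-38 + (3 - 12))*(-36) = (-38 - 9)*(-36) = -47*(-36) = 1692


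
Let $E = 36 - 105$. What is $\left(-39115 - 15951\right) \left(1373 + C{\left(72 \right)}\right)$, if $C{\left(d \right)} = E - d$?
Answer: $-67841312$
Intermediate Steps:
$E = -69$
$C{\left(d \right)} = -69 - d$
$\left(-39115 - 15951\right) \left(1373 + C{\left(72 \right)}\right) = \left(-39115 - 15951\right) \left(1373 - 141\right) = - 55066 \left(1373 - 141\right) = \left(-55066\right) 1232 = -67841312$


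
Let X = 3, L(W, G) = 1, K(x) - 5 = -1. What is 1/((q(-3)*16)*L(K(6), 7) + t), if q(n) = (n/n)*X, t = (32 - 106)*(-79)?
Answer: 1/5894 ≈ 0.00016966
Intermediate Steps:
t = 5846 (t = -74*(-79) = 5846)
K(x) = 4 (K(x) = 5 - 1 = 4)
q(n) = 3 (q(n) = (n/n)*3 = 1*3 = 3)
1/((q(-3)*16)*L(K(6), 7) + t) = 1/((3*16)*1 + 5846) = 1/(48*1 + 5846) = 1/(48 + 5846) = 1/5894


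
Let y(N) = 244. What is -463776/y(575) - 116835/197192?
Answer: -22870356183/12028712 ≈ -1901.3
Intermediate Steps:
-463776/y(575) - 116835/197192 = -463776/244 - 116835/197192 = -463776*1/244 - 116835*1/197192 = -115944/61 - 116835/197192 = -22870356183/12028712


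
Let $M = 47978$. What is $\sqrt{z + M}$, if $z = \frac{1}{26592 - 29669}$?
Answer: $\frac{3 \sqrt{50472477165}}{3077} \approx 219.04$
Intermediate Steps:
$z = - \frac{1}{3077}$ ($z = \frac{1}{-3077} = - \frac{1}{3077} \approx -0.00032499$)
$\sqrt{z + M} = \sqrt{- \frac{1}{3077} + 47978} = \sqrt{\frac{147628305}{3077}} = \frac{3 \sqrt{50472477165}}{3077}$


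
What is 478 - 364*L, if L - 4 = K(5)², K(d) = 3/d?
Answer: -27726/25 ≈ -1109.0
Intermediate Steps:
L = 109/25 (L = 4 + (3/5)² = 4 + (3*(⅕))² = 4 + (⅗)² = 4 + 9/25 = 109/25 ≈ 4.3600)
478 - 364*L = 478 - 364*109/25 = 478 - 39676/25 = -27726/25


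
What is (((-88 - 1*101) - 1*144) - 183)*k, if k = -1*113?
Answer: 58308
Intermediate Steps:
k = -113
(((-88 - 1*101) - 1*144) - 183)*k = (((-88 - 1*101) - 1*144) - 183)*(-113) = (((-88 - 101) - 144) - 183)*(-113) = ((-189 - 144) - 183)*(-113) = (-333 - 183)*(-113) = -516*(-113) = 58308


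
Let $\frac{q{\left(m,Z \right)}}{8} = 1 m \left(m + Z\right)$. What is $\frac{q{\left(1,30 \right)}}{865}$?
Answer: $\frac{248}{865} \approx 0.28671$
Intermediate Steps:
$q{\left(m,Z \right)} = 8 m \left(Z + m\right)$ ($q{\left(m,Z \right)} = 8 \cdot 1 m \left(m + Z\right) = 8 m \left(Z + m\right)$)
$\frac{q{\left(1,30 \right)}}{865} = \frac{8 \cdot 1 \left(30 + 1\right)}{865} = 8 \cdot 1 \cdot 31 \cdot \frac{1}{865} = 248 \cdot \frac{1}{865} = \frac{248}{865}$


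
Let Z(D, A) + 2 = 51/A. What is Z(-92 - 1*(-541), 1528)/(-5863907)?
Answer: 3005/8960049896 ≈ 3.3538e-7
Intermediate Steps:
Z(D, A) = -2 + 51/A
Z(-92 - 1*(-541), 1528)/(-5863907) = (-2 + 51/1528)/(-5863907) = (-2 + 51*(1/1528))*(-1/5863907) = (-2 + 51/1528)*(-1/5863907) = -3005/1528*(-1/5863907) = 3005/8960049896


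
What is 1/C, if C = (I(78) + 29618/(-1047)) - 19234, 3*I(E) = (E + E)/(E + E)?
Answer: -1047/20167267 ≈ -5.1916e-5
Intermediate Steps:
I(E) = ⅓ (I(E) = ((E + E)/(E + E))/3 = ((2*E)/((2*E)))/3 = ((2*E)*(1/(2*E)))/3 = (⅓)*1 = ⅓)
C = -20167267/1047 (C = (⅓ + 29618/(-1047)) - 19234 = (⅓ + 29618*(-1/1047)) - 19234 = (⅓ - 29618/1047) - 19234 = -29269/1047 - 19234 = -20167267/1047 ≈ -19262.)
1/C = 1/(-20167267/1047) = -1047/20167267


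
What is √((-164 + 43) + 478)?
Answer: √357 ≈ 18.894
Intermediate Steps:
√((-164 + 43) + 478) = √(-121 + 478) = √357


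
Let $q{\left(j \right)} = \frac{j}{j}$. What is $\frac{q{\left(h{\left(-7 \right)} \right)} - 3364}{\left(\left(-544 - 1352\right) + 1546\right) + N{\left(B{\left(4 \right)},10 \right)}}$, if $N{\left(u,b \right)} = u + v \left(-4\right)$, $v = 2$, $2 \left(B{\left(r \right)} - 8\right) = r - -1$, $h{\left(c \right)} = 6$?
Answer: $\frac{6726}{695} \approx 9.6777$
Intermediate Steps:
$B{\left(r \right)} = \frac{17}{2} + \frac{r}{2}$ ($B{\left(r \right)} = 8 + \frac{r - -1}{2} = 8 + \frac{r + 1}{2} = 8 + \frac{1 + r}{2} = 8 + \left(\frac{1}{2} + \frac{r}{2}\right) = \frac{17}{2} + \frac{r}{2}$)
$q{\left(j \right)} = 1$
$N{\left(u,b \right)} = -8 + u$ ($N{\left(u,b \right)} = u + 2 \left(-4\right) = u - 8 = -8 + u$)
$\frac{q{\left(h{\left(-7 \right)} \right)} - 3364}{\left(\left(-544 - 1352\right) + 1546\right) + N{\left(B{\left(4 \right)},10 \right)}} = \frac{1 - 3364}{\left(\left(-544 - 1352\right) + 1546\right) + \left(-8 + \left(\frac{17}{2} + \frac{1}{2} \cdot 4\right)\right)} = - \frac{3363}{\left(-1896 + 1546\right) + \left(-8 + \left(\frac{17}{2} + 2\right)\right)} = - \frac{3363}{-350 + \left(-8 + \frac{21}{2}\right)} = - \frac{3363}{-350 + \frac{5}{2}} = - \frac{3363}{- \frac{695}{2}} = \left(-3363\right) \left(- \frac{2}{695}\right) = \frac{6726}{695}$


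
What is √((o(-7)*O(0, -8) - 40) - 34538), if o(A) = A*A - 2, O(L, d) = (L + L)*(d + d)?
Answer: 3*I*√3842 ≈ 185.95*I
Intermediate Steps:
O(L, d) = 4*L*d (O(L, d) = (2*L)*(2*d) = 4*L*d)
o(A) = -2 + A² (o(A) = A² - 2 = -2 + A²)
√((o(-7)*O(0, -8) - 40) - 34538) = √(((-2 + (-7)²)*(4*0*(-8)) - 40) - 34538) = √(((-2 + 49)*0 - 40) - 34538) = √((47*0 - 40) - 34538) = √((0 - 40) - 34538) = √(-40 - 34538) = √(-34578) = 3*I*√3842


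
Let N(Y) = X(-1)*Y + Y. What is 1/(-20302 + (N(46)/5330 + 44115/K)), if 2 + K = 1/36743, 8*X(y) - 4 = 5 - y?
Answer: -52223340/2212169232167 ≈ -2.3607e-5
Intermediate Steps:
X(y) = 9/8 - y/8 (X(y) = ½ + (5 - y)/8 = ½ + (5/8 - y/8) = 9/8 - y/8)
N(Y) = 9*Y/4 (N(Y) = (9/8 - ⅛*(-1))*Y + Y = (9/8 + ⅛)*Y + Y = 5*Y/4 + Y = 9*Y/4)
K = -73485/36743 (K = -2 + 1/36743 = -73485/36743 ≈ -2.0000)
1/(-20302 + (N(46)/5330 + 44115/K)) = 1/(-20302 + (((9/4)*46)/5330 + 44115/(-73485/36743))) = 1/(-20302 + ((207/2)*(1/5330) + 44115*(-36743/73485))) = 1/(-20302 + (207/10660 - 108061163/4899)) = 1/(-20302 - 1151930983487/52223340) = 1/(-2212169232167/52223340) = -52223340/2212169232167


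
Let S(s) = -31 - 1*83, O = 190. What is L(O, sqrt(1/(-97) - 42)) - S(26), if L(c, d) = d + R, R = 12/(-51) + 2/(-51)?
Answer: 5800/51 + 5*I*sqrt(15811)/97 ≈ 113.73 + 6.4815*I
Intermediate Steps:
S(s) = -114 (S(s) = -31 - 83 = -114)
R = -14/51 (R = 12*(-1/51) + 2*(-1/51) = -4/17 - 2/51 = -14/51 ≈ -0.27451)
L(c, d) = -14/51 + d (L(c, d) = d - 14/51 = -14/51 + d)
L(O, sqrt(1/(-97) - 42)) - S(26) = (-14/51 + sqrt(1/(-97) - 42)) - 1*(-114) = (-14/51 + sqrt(-1/97 - 42)) + 114 = (-14/51 + sqrt(-4075/97)) + 114 = (-14/51 + 5*I*sqrt(15811)/97) + 114 = 5800/51 + 5*I*sqrt(15811)/97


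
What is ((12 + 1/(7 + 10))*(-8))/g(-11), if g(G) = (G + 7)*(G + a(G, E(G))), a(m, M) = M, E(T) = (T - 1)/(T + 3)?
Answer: -820/323 ≈ -2.5387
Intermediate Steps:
E(T) = (-1 + T)/(3 + T)
g(G) = (7 + G)*(G + (-1 + G)/(3 + G)) (g(G) = (G + 7)*(G + (-1 + G)/(3 + G)) = (7 + G)*(G + (-1 + G)/(3 + G)))
((12 + 1/(7 + 10))*(-8))/g(-11) = ((12 + 1/(7 + 10))*(-8))/(((-7 + (-11)³ + 11*(-11)² + 27*(-11))/(3 - 11))) = ((12 + 1/17)*(-8))/(((-7 - 1331 + 11*121 - 297)/(-8))) = ((12 + 1/17)*(-8))/((-(-7 - 1331 + 1331 - 297)/8)) = ((205/17)*(-8))/((-⅛*(-304))) = -1640/17/38 = -1640/17*1/38 = -820/323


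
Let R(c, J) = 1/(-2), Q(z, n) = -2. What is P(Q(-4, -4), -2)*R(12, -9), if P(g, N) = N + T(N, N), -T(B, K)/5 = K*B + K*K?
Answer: 21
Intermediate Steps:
T(B, K) = -5*K² - 5*B*K (T(B, K) = -5*(K*B + K*K) = -5*(B*K + K²) = -5*(K² + B*K) = -5*K² - 5*B*K)
R(c, J) = -½
P(g, N) = N - 10*N² (P(g, N) = N - 5*N*(N + N) = N - 5*N*2*N = N - 10*N²)
P(Q(-4, -4), -2)*R(12, -9) = -2*(1 - 10*(-2))*(-½) = -2*(1 + 20)*(-½) = -2*21*(-½) = -42*(-½) = 21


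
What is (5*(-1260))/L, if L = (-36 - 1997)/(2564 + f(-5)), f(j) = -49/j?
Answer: 16214940/2033 ≈ 7975.9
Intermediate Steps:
L = -10165/12869 (L = (-36 - 1997)/(2564 - 49/(-5)) = -2033/(2564 - 49*(-1/5)) = -2033/(2564 + 49/5) = -2033/12869/5 = -2033*5/12869 = -10165/12869 ≈ -0.78988)
(5*(-1260))/L = (5*(-1260))/(-10165/12869) = -6300*(-12869/10165) = 16214940/2033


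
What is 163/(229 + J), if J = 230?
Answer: 163/459 ≈ 0.35512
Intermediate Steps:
163/(229 + J) = 163/(229 + 230) = 163/459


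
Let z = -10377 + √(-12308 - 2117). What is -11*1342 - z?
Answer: -4385 - 5*I*√577 ≈ -4385.0 - 120.1*I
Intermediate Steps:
z = -10377 + 5*I*√577 (z = -10377 + √(-14425) = -10377 + 5*I*√577 ≈ -10377.0 + 120.1*I)
-11*1342 - z = -11*1342 - (-10377 + 5*I*√577) = -14762 + (10377 - 5*I*√577) = -4385 - 5*I*√577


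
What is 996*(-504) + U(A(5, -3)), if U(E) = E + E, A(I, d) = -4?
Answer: -501992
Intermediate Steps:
U(E) = 2*E
996*(-504) + U(A(5, -3)) = 996*(-504) + 2*(-4) = -501984 - 8 = -501992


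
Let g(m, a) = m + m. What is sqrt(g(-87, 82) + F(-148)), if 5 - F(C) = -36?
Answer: I*sqrt(133) ≈ 11.533*I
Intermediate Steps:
g(m, a) = 2*m
F(C) = 41 (F(C) = 5 - 1*(-36) = 5 + 36 = 41)
sqrt(g(-87, 82) + F(-148)) = sqrt(2*(-87) + 41) = sqrt(-174 + 41) = sqrt(-133) = I*sqrt(133)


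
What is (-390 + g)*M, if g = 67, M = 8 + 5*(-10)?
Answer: 13566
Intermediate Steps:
M = -42 (M = 8 - 50 = -42)
(-390 + g)*M = (-390 + 67)*(-42) = -323*(-42) = 13566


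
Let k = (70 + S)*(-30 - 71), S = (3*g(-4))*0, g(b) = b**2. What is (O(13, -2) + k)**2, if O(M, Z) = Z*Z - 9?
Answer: 50055625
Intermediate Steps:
O(M, Z) = -9 + Z**2 (O(M, Z) = Z**2 - 9 = -9 + Z**2)
S = 0 (S = (3*(-4)**2)*0 = (3*16)*0 = 48*0 = 0)
k = -7070 (k = (70 + 0)*(-30 - 71) = 70*(-101) = -7070)
(O(13, -2) + k)**2 = ((-9 + (-2)**2) - 7070)**2 = ((-9 + 4) - 7070)**2 = (-5 - 7070)**2 = (-7075)**2 = 50055625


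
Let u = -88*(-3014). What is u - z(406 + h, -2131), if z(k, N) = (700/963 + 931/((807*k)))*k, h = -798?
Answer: 68781068653/259047 ≈ 2.6552e+5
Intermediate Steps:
z(k, N) = k*(700/963 + 931/(807*k)) (z(k, N) = (700*(1/963) + 931*(1/(807*k)))*k = (700/963 + 931/(807*k))*k = k*(700/963 + 931/(807*k)))
u = 265232
u - z(406 + h, -2131) = 265232 - (931/807 + 700*(406 - 798)/963) = 265232 - (931/807 + (700/963)*(-392)) = 265232 - (931/807 - 274400/963) = 265232 - 1*(-73514749/259047) = 265232 + 73514749/259047 = 68781068653/259047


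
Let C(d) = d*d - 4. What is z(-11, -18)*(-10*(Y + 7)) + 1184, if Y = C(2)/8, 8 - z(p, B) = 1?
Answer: 694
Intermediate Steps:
C(d) = -4 + d² (C(d) = d² - 4 = -4 + d²)
z(p, B) = 7 (z(p, B) = 8 - 1*1 = 8 - 1 = 7)
Y = 0 (Y = (-4 + 2²)/8 = (-4 + 4)*(⅛) = 0*(⅛) = 0)
z(-11, -18)*(-10*(Y + 7)) + 1184 = 7*(-10*(0 + 7)) + 1184 = 7*(-10*7) + 1184 = 7*(-70) + 1184 = -490 + 1184 = 694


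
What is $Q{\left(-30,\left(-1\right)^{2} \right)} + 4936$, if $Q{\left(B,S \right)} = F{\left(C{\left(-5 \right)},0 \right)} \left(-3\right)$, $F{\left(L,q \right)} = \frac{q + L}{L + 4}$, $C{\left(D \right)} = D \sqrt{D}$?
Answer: $\frac{231867}{47} + \frac{20 i \sqrt{5}}{47} \approx 4933.3 + 0.95152 i$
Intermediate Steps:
$C{\left(D \right)} = D^{\frac{3}{2}}$
$F{\left(L,q \right)} = \frac{L + q}{4 + L}$
$Q{\left(B,S \right)} = \frac{15 i \sqrt{5}}{4 - 5 i \sqrt{5}}$ ($Q{\left(B,S \right)} = \frac{\left(-5\right)^{\frac{3}{2}} + 0}{4 + \left(-5\right)^{\frac{3}{2}}} \left(-3\right) = \frac{- 5 i \sqrt{5} + 0}{4 - 5 i \sqrt{5}} \left(-3\right) = \frac{\left(-5\right) i \sqrt{5}}{4 - 5 i \sqrt{5}} \left(-3\right) = - \frac{5 i \sqrt{5}}{4 - 5 i \sqrt{5}} \left(-3\right) = \frac{15 i \sqrt{5}}{4 - 5 i \sqrt{5}}$)
$Q{\left(-30,\left(-1\right)^{2} \right)} + 4936 = \left(- \frac{125}{47} + \frac{20 i \sqrt{5}}{47}\right) + 4936 = \frac{231867}{47} + \frac{20 i \sqrt{5}}{47}$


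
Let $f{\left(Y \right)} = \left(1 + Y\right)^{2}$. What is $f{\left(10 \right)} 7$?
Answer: $847$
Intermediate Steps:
$f{\left(10 \right)} 7 = \left(1 + 10\right)^{2} \cdot 7 = 11^{2} \cdot 7 = 121 \cdot 7 = 847$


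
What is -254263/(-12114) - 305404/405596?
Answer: 24857097923/1228347486 ≈ 20.236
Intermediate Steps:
-254263/(-12114) - 305404/405596 = -254263*(-1/12114) - 305404*1/405596 = 254263/12114 - 76351/101399 = 24857097923/1228347486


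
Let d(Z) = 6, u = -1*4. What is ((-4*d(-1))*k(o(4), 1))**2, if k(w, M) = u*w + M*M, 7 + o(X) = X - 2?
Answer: 254016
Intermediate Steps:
u = -4
o(X) = -9 + X (o(X) = -7 + (X - 2) = -7 + (-2 + X) = -9 + X)
k(w, M) = M**2 - 4*w (k(w, M) = -4*w + M*M = -4*w + M**2 = M**2 - 4*w)
((-4*d(-1))*k(o(4), 1))**2 = ((-4*6)*(1**2 - 4*(-9 + 4)))**2 = (-24*(1 - 4*(-5)))**2 = (-24*(1 + 20))**2 = (-24*21)**2 = (-504)**2 = 254016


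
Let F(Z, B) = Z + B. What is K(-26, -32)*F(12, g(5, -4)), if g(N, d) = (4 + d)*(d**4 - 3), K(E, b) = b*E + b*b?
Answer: 22272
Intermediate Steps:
K(E, b) = b**2 + E*b (K(E, b) = E*b + b**2 = b**2 + E*b)
g(N, d) = (-3 + d**4)*(4 + d) (g(N, d) = (4 + d)*(-3 + d**4) = (-3 + d**4)*(4 + d))
F(Z, B) = B + Z
K(-26, -32)*F(12, g(5, -4)) = (-32*(-26 - 32))*((-12 + (-4)**5 - 3*(-4) + 4*(-4)**4) + 12) = (-32*(-58))*((-12 - 1024 + 12 + 4*256) + 12) = 1856*((-12 - 1024 + 12 + 1024) + 12) = 1856*(0 + 12) = 1856*12 = 22272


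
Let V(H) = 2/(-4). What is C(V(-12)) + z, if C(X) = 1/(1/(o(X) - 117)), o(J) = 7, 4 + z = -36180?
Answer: -36294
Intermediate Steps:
z = -36184 (z = -4 - 36180 = -36184)
V(H) = -½ (V(H) = 2*(-¼) = -½)
C(X) = -110 (C(X) = 1/(1/(7 - 117)) = 1/(1/(-110)) = 1/(-1/110) = -110)
C(V(-12)) + z = -110 - 36184 = -36294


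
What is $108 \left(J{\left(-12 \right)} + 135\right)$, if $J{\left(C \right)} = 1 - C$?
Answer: $15984$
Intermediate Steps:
$108 \left(J{\left(-12 \right)} + 135\right) = 108 \left(\left(1 - -12\right) + 135\right) = 108 \left(\left(1 + 12\right) + 135\right) = 108 \left(13 + 135\right) = 108 \cdot 148 = 15984$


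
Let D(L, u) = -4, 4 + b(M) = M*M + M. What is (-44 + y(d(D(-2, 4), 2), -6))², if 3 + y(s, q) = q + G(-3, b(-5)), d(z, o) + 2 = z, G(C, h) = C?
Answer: 3136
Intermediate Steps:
b(M) = -4 + M + M² (b(M) = -4 + (M*M + M) = -4 + (M² + M) = -4 + (M + M²) = -4 + M + M²)
d(z, o) = -2 + z
y(s, q) = -6 + q (y(s, q) = -3 + (q - 3) = -3 + (-3 + q) = -6 + q)
(-44 + y(d(D(-2, 4), 2), -6))² = (-44 + (-6 - 6))² = (-44 - 12)² = (-56)² = 3136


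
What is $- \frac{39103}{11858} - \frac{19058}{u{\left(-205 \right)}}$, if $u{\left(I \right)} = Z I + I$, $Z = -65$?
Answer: $- \frac{184755281}{38894240} \approx -4.7502$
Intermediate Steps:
$u{\left(I \right)} = - 64 I$ ($u{\left(I \right)} = - 65 I + I = - 64 I$)
$- \frac{39103}{11858} - \frac{19058}{u{\left(-205 \right)}} = - \frac{39103}{11858} - \frac{19058}{\left(-64\right) \left(-205\right)} = \left(-39103\right) \frac{1}{11858} - \frac{19058}{13120} = - \frac{39103}{11858} - \frac{9529}{6560} = - \frac{184755281}{38894240}$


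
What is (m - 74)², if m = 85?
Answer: 121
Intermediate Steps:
(m - 74)² = (85 - 74)² = 11² = 121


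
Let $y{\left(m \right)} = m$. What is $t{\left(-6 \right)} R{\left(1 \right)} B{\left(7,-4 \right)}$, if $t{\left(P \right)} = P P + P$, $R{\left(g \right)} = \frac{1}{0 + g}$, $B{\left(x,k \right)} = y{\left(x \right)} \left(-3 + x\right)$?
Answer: $840$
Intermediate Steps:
$B{\left(x,k \right)} = x \left(-3 + x\right)$
$R{\left(g \right)} = \frac{1}{g}$
$t{\left(P \right)} = P + P^{2}$ ($t{\left(P \right)} = P^{2} + P = P + P^{2}$)
$t{\left(-6 \right)} R{\left(1 \right)} B{\left(7,-4 \right)} = \frac{\left(-6\right) \left(1 - 6\right)}{1} \cdot 7 \left(-3 + 7\right) = \left(-6\right) \left(-5\right) 1 \cdot 7 \cdot 4 = 30 \cdot 1 \cdot 28 = 30 \cdot 28 = 840$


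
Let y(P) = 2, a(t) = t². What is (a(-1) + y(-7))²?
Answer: 9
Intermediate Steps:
(a(-1) + y(-7))² = ((-1)² + 2)² = (1 + 2)² = 3² = 9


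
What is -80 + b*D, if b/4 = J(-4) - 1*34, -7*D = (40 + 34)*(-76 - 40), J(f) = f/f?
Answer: -1133648/7 ≈ -1.6195e+5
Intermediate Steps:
J(f) = 1
D = 8584/7 (D = -(40 + 34)*(-76 - 40)/7 = -74*(-116)/7 = -⅐*(-8584) = 8584/7 ≈ 1226.3)
b = -132 (b = 4*(1 - 1*34) = 4*(1 - 34) = 4*(-33) = -132)
-80 + b*D = -80 - 132*8584/7 = -80 - 1133088/7 = -1133648/7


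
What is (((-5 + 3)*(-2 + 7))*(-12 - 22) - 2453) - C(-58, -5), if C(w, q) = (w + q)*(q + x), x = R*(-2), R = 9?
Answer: -3562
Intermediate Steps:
x = -18 (x = 9*(-2) = -18)
C(w, q) = (-18 + q)*(q + w) (C(w, q) = (w + q)*(q - 18) = (q + w)*(-18 + q) = (-18 + q)*(q + w))
(((-5 + 3)*(-2 + 7))*(-12 - 22) - 2453) - C(-58, -5) = (((-5 + 3)*(-2 + 7))*(-12 - 22) - 2453) - ((-5)² - 18*(-5) - 18*(-58) - 5*(-58)) = (-2*5*(-34) - 2453) - (25 + 90 + 1044 + 290) = (-10*(-34) - 2453) - 1*1449 = (340 - 2453) - 1449 = -2113 - 1449 = -3562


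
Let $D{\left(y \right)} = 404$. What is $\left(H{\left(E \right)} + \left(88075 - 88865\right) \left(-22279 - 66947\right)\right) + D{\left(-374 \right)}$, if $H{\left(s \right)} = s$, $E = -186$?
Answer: $70488758$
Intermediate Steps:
$\left(H{\left(E \right)} + \left(88075 - 88865\right) \left(-22279 - 66947\right)\right) + D{\left(-374 \right)} = \left(-186 + \left(88075 - 88865\right) \left(-22279 - 66947\right)\right) + 404 = \left(-186 - -70488540\right) + 404 = \left(-186 + 70488540\right) + 404 = 70488354 + 404 = 70488758$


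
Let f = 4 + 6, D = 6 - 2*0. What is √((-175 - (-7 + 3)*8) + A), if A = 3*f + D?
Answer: I*√107 ≈ 10.344*I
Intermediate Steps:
D = 6 (D = 6 + 0 = 6)
f = 10
A = 36 (A = 3*10 + 6 = 30 + 6 = 36)
√((-175 - (-7 + 3)*8) + A) = √((-175 - (-7 + 3)*8) + 36) = √((-175 - (-4)*8) + 36) = √((-175 - 1*(-32)) + 36) = √((-175 + 32) + 36) = √(-143 + 36) = √(-107) = I*√107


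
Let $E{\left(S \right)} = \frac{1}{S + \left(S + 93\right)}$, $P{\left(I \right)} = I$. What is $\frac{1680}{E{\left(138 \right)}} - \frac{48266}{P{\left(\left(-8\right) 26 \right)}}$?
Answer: $\frac{64495813}{104} \approx 6.2015 \cdot 10^{5}$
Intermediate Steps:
$E{\left(S \right)} = \frac{1}{93 + 2 S}$ ($E{\left(S \right)} = \frac{1}{S + \left(93 + S\right)} = \frac{1}{93 + 2 S}$)
$\frac{1680}{E{\left(138 \right)}} - \frac{48266}{P{\left(\left(-8\right) 26 \right)}} = \frac{1680}{\frac{1}{93 + 2 \cdot 138}} - \frac{48266}{\left(-8\right) 26} = \frac{1680}{\frac{1}{93 + 276}} - \frac{48266}{-208} = \frac{1680}{\frac{1}{369}} - - \frac{24133}{104} = 1680 \frac{1}{\frac{1}{369}} + \frac{24133}{104} = 1680 \cdot 369 + \frac{24133}{104} = 619920 + \frac{24133}{104} = \frac{64495813}{104}$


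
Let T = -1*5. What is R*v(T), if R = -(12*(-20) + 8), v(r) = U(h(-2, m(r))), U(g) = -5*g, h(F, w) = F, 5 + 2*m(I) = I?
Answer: 2320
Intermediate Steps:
m(I) = -5/2 + I/2
T = -5
v(r) = 10 (v(r) = -5*(-2) = 10)
R = 232 (R = -(-240 + 8) = -1*(-232) = 232)
R*v(T) = 232*10 = 2320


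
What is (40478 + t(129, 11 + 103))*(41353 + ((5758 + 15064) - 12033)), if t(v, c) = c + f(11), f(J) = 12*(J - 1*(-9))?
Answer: 2047398144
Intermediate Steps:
f(J) = 108 + 12*J (f(J) = 12*(J + 9) = 12*(9 + J) = 108 + 12*J)
t(v, c) = 240 + c (t(v, c) = c + (108 + 12*11) = c + (108 + 132) = c + 240 = 240 + c)
(40478 + t(129, 11 + 103))*(41353 + ((5758 + 15064) - 12033)) = (40478 + (240 + (11 + 103)))*(41353 + ((5758 + 15064) - 12033)) = (40478 + (240 + 114))*(41353 + (20822 - 12033)) = (40478 + 354)*(41353 + 8789) = 40832*50142 = 2047398144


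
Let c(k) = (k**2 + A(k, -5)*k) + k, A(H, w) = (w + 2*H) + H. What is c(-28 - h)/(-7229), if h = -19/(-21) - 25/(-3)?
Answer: -2511784/3187989 ≈ -0.78789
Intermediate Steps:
h = 194/21 (h = -19*(-1/21) - 25*(-1/3) = 19/21 + 25/3 = 194/21 ≈ 9.2381)
A(H, w) = w + 3*H
c(k) = k + k**2 + k*(-5 + 3*k) (c(k) = (k**2 + (-5 + 3*k)*k) + k = (k**2 + k*(-5 + 3*k)) + k = k + k**2 + k*(-5 + 3*k))
c(-28 - h)/(-7229) = (4*(-28 - 1*194/21)*(-1 + (-28 - 1*194/21)))/(-7229) = (4*(-28 - 194/21)*(-1 + (-28 - 194/21)))*(-1/7229) = (4*(-782/21)*(-1 - 782/21))*(-1/7229) = (4*(-782/21)*(-803/21))*(-1/7229) = (2511784/441)*(-1/7229) = -2511784/3187989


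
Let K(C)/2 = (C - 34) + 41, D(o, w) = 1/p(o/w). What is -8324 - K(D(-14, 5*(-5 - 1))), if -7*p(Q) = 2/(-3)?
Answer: -8359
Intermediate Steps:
p(Q) = 2/21 (p(Q) = -2/(7*(-3)) = -2*(-1)/(7*3) = -1/7*(-2/3) = 2/21)
D(o, w) = 21/2 (D(o, w) = 1/(2/21) = 21/2)
K(C) = 14 + 2*C (K(C) = 2*((C - 34) + 41) = 2*((-34 + C) + 41) = 2*(7 + C) = 14 + 2*C)
-8324 - K(D(-14, 5*(-5 - 1))) = -8324 - (14 + 2*(21/2)) = -8324 - (14 + 21) = -8324 - 1*35 = -8324 - 35 = -8359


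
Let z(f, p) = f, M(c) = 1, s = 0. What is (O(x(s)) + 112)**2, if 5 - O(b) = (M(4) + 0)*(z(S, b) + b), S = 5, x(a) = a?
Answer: 12544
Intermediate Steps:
O(b) = -b (O(b) = 5 - (1 + 0)*(5 + b) = 5 - (5 + b) = 5 + (-5 - b) = -b)
(O(x(s)) + 112)**2 = (-1*0 + 112)**2 = (0 + 112)**2 = 112**2 = 12544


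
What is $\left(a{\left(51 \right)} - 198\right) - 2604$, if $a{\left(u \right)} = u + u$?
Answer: $-2700$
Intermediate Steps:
$a{\left(u \right)} = 2 u$
$\left(a{\left(51 \right)} - 198\right) - 2604 = \left(2 \cdot 51 - 198\right) - 2604 = \left(102 - 198\right) - 2604 = -96 - 2604 = -2700$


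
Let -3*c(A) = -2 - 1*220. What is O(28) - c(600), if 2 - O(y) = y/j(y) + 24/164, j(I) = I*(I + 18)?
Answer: -136109/1886 ≈ -72.168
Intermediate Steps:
j(I) = I*(18 + I)
c(A) = 74 (c(A) = -(-2 - 1*220)/3 = -(-2 - 220)/3 = -⅓*(-222) = 74)
O(y) = 76/41 - 1/(18 + y) (O(y) = 2 - (y/((y*(18 + y))) + 24/164) = 2 - (y*(1/(y*(18 + y))) + 24*(1/164)) = 2 - (1/(18 + y) + 6/41) = 2 - (6/41 + 1/(18 + y)) = 2 + (-6/41 - 1/(18 + y)) = 76/41 - 1/(18 + y))
O(28) - c(600) = (1327 + 76*28)/(41*(18 + 28)) - 1*74 = (1/41)*(1327 + 2128)/46 - 74 = (1/41)*(1/46)*3455 - 74 = 3455/1886 - 74 = -136109/1886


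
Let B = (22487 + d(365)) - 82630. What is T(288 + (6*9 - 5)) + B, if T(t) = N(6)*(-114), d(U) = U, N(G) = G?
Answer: -60462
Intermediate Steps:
T(t) = -684 (T(t) = 6*(-114) = -684)
B = -59778 (B = (22487 + 365) - 82630 = 22852 - 82630 = -59778)
T(288 + (6*9 - 5)) + B = -684 - 59778 = -60462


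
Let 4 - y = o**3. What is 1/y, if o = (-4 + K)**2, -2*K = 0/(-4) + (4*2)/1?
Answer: -1/262140 ≈ -3.8148e-6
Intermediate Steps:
K = -4 (K = -(0/(-4) + (4*2)/1)/2 = -(0*(-1/4) + 8*1)/2 = -(0 + 8)/2 = -1/2*8 = -4)
o = 64 (o = (-4 - 4)**2 = (-8)**2 = 64)
y = -262140 (y = 4 - 1*64**3 = 4 - 1*262144 = 4 - 262144 = -262140)
1/y = 1/(-262140) = -1/262140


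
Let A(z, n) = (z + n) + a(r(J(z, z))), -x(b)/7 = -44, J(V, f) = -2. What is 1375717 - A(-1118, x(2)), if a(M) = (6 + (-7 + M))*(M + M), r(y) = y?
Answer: 1376515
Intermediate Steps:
x(b) = 308 (x(b) = -7*(-44) = 308)
a(M) = 2*M*(-1 + M) (a(M) = (-1 + M)*(2*M) = 2*M*(-1 + M))
A(z, n) = 12 + n + z (A(z, n) = (z + n) + 2*(-2)*(-1 - 2) = (n + z) + 2*(-2)*(-3) = (n + z) + 12 = 12 + n + z)
1375717 - A(-1118, x(2)) = 1375717 - (12 + 308 - 1118) = 1375717 - 1*(-798) = 1375717 + 798 = 1376515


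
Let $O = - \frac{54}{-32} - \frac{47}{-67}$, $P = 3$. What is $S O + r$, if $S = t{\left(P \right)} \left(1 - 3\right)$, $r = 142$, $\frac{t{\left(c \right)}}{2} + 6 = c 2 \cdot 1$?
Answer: $142$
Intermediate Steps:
$t{\left(c \right)} = -12 + 4 c$ ($t{\left(c \right)} = -12 + 2 c 2 \cdot 1 = -12 + 2 \cdot 2 c 1 = -12 + 2 \cdot 2 c = -12 + 4 c$)
$O = \frac{2561}{1072}$ ($O = \left(-54\right) \left(- \frac{1}{32}\right) - - \frac{47}{67} = \frac{27}{16} + \frac{47}{67} = \frac{2561}{1072} \approx 2.389$)
$S = 0$ ($S = \left(-12 + 4 \cdot 3\right) \left(1 - 3\right) = \left(-12 + 12\right) \left(-2\right) = 0 \left(-2\right) = 0$)
$S O + r = 0 \cdot \frac{2561}{1072} + 142 = 0 + 142 = 142$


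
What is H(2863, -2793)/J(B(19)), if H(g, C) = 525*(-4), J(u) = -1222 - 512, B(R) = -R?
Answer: 350/289 ≈ 1.2111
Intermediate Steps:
J(u) = -1734
H(g, C) = -2100
H(2863, -2793)/J(B(19)) = -2100/(-1734) = -2100*(-1/1734) = 350/289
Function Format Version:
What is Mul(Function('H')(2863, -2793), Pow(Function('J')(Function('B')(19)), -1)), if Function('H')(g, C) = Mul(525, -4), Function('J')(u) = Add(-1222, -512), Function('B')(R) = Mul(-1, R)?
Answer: Rational(350, 289) ≈ 1.2111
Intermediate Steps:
Function('J')(u) = -1734
Function('H')(g, C) = -2100
Mul(Function('H')(2863, -2793), Pow(Function('J')(Function('B')(19)), -1)) = Mul(-2100, Pow(-1734, -1)) = Mul(-2100, Rational(-1, 1734)) = Rational(350, 289)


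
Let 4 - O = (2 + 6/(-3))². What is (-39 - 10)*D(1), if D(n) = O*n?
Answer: -196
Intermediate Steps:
O = 4 (O = 4 - (2 + 6/(-3))² = 4 - (2 + 6*(-⅓))² = 4 - (2 - 2)² = 4 - 1*0² = 4 - 1*0 = 4 + 0 = 4)
D(n) = 4*n
(-39 - 10)*D(1) = (-39 - 10)*(4*1) = -49*4 = -196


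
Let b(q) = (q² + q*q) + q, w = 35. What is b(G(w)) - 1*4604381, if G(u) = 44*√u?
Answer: -4468861 + 44*√35 ≈ -4.4686e+6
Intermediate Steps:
b(q) = q + 2*q² (b(q) = (q² + q²) + q = 2*q² + q = q + 2*q²)
b(G(w)) - 1*4604381 = (44*√35)*(1 + 2*(44*√35)) - 1*4604381 = (44*√35)*(1 + 88*√35) - 4604381 = 44*√35*(1 + 88*√35) - 4604381 = -4604381 + 44*√35*(1 + 88*√35)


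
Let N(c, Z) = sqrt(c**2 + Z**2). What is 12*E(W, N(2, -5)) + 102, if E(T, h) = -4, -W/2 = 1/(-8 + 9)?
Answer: 54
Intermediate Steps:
N(c, Z) = sqrt(Z**2 + c**2)
W = -2 (W = -2/(-8 + 9) = -2/1 = -2*1 = -2)
12*E(W, N(2, -5)) + 102 = 12*(-4) + 102 = -48 + 102 = 54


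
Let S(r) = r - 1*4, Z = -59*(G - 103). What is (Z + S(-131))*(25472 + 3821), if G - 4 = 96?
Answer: 1230306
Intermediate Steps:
G = 100 (G = 4 + 96 = 100)
Z = 177 (Z = -59*(100 - 103) = -59*(-3) = 177)
S(r) = -4 + r (S(r) = r - 4 = -4 + r)
(Z + S(-131))*(25472 + 3821) = (177 + (-4 - 131))*(25472 + 3821) = (177 - 135)*29293 = 42*29293 = 1230306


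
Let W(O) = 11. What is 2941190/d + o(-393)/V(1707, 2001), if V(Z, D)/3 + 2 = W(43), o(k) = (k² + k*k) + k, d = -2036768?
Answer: 104712283285/9165456 ≈ 11425.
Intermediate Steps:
o(k) = k + 2*k² (o(k) = (k² + k²) + k = 2*k² + k = k + 2*k²)
V(Z, D) = 27 (V(Z, D) = -6 + 3*11 = -6 + 33 = 27)
2941190/d + o(-393)/V(1707, 2001) = 2941190/(-2036768) - 393*(1 + 2*(-393))/27 = 2941190*(-1/2036768) - 393*(1 - 786)*(1/27) = -1470595/1018384 - 393*(-785)*(1/27) = -1470595/1018384 + 308505*(1/27) = -1470595/1018384 + 102835/9 = 104712283285/9165456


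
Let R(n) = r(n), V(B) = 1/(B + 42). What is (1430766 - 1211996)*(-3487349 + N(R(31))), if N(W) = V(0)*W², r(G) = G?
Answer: -16021369036345/21 ≈ -7.6292e+11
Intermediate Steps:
V(B) = 1/(42 + B)
R(n) = n
N(W) = W²/42 (N(W) = W²/(42 + 0) = W²/42)
(1430766 - 1211996)*(-3487349 + N(R(31))) = (1430766 - 1211996)*(-3487349 + (1/42)*31²) = 218770*(-3487349 + (1/42)*961) = 218770*(-3487349 + 961/42) = 218770*(-146467697/42) = -16021369036345/21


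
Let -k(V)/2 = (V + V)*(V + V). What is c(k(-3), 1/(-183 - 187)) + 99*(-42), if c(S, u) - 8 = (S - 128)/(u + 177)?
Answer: -271853350/65489 ≈ -4151.1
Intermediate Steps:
k(V) = -8*V**2 (k(V) = -2*(V + V)*(V + V) = -2*2*V*2*V = -8*V**2)
c(S, u) = 8 + (-128 + S)/(177 + u) (c(S, u) = 8 + (S - 128)/(u + 177) = 8 + (-128 + S)/(177 + u))
c(k(-3), 1/(-183 - 187)) + 99*(-42) = (1288 - 8*(-3)**2 + 8/(-183 - 187))/(177 + 1/(-183 - 187)) + 99*(-42) = (1288 - 8*9 + 8/(-370))/(177 + 1/(-370)) - 4158 = (1288 - 72 + 8*(-1/370))/(177 - 1/370) - 4158 = (1288 - 72 - 4/185)/(65489/370) - 4158 = (370/65489)*(224956/185) - 4158 = 449912/65489 - 4158 = -271853350/65489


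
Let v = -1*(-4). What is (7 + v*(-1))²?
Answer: 9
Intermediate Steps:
v = 4
(7 + v*(-1))² = (7 + 4*(-1))² = (7 - 4)² = 3² = 9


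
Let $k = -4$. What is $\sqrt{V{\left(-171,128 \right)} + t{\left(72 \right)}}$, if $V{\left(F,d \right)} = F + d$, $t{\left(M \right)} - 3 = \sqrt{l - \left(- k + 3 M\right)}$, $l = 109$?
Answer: $\sqrt{-40 + i \sqrt{111}} \approx 0.8259 + 6.3783 i$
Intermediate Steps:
$t{\left(M \right)} = 3 + \sqrt{105 - 3 M}$ ($t{\left(M \right)} = 3 + \sqrt{109 - \left(4 + 3 M\right)} = 3 + \sqrt{105 - 3 M}$)
$\sqrt{V{\left(-171,128 \right)} + t{\left(72 \right)}} = \sqrt{\left(-171 + 128\right) + \left(3 + \sqrt{105 - 216}\right)} = \sqrt{-43 + \left(3 + \sqrt{105 - 216}\right)} = \sqrt{-43 + \left(3 + \sqrt{-111}\right)} = \sqrt{-43 + \left(3 + i \sqrt{111}\right)} = \sqrt{-40 + i \sqrt{111}}$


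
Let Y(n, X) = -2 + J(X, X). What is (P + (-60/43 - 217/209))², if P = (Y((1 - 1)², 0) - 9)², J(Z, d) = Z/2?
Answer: 1135409589136/80766169 ≈ 14058.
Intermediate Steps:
J(Z, d) = Z/2 (J(Z, d) = Z*(½) = Z/2)
Y(n, X) = -2 + X/2
P = 121 (P = ((-2 + (½)*0) - 9)² = ((-2 + 0) - 9)² = (-2 - 9)² = (-11)² = 121)
(P + (-60/43 - 217/209))² = (121 + (-60/43 - 217/209))² = (121 - 21871/8987)² = (1065556/8987)² = 1135409589136/80766169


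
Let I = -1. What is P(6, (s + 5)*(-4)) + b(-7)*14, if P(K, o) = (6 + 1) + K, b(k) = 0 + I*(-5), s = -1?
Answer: 83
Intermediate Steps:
b(k) = 5 (b(k) = 0 - 1*(-5) = 0 + 5 = 5)
P(K, o) = 7 + K
P(6, (s + 5)*(-4)) + b(-7)*14 = (7 + 6) + 5*14 = 13 + 70 = 83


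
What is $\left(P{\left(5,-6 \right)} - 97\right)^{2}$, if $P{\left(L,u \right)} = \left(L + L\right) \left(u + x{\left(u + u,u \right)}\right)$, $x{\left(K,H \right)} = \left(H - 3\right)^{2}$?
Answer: $426409$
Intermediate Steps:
$x{\left(K,H \right)} = \left(-3 + H\right)^{2}$
$P{\left(L,u \right)} = 2 L \left(u + \left(-3 + u\right)^{2}\right)$ ($P{\left(L,u \right)} = \left(L + L\right) \left(u + \left(-3 + u\right)^{2}\right) = 2 L \left(u + \left(-3 + u\right)^{2}\right)$)
$\left(P{\left(5,-6 \right)} - 97\right)^{2} = \left(2 \cdot 5 \left(-6 + \left(-3 - 6\right)^{2}\right) - 97\right)^{2} = \left(2 \cdot 5 \left(-6 + \left(-9\right)^{2}\right) - 97\right)^{2} = \left(2 \cdot 5 \left(-6 + 81\right) - 97\right)^{2} = \left(2 \cdot 5 \cdot 75 - 97\right)^{2} = \left(750 - 97\right)^{2} = 653^{2} = 426409$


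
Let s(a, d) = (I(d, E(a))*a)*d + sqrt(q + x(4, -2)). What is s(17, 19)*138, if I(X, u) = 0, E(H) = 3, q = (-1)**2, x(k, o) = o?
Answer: 138*I ≈ 138.0*I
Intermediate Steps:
q = 1
s(a, d) = I (s(a, d) = (0*a)*d + sqrt(1 - 2) = 0*d + sqrt(-1) = 0 + I = I)
s(17, 19)*138 = I*138 = 138*I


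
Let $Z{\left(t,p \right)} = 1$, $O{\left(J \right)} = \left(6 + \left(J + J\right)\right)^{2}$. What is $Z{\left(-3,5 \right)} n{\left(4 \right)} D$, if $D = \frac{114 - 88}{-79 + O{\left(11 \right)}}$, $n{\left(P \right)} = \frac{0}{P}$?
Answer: $0$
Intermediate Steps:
$O{\left(J \right)} = \left(6 + 2 J\right)^{2}$
$n{\left(P \right)} = 0$
$D = \frac{26}{705}$ ($D = \frac{114 - 88}{-79 + 4 \left(3 + 11\right)^{2}} = \frac{26}{-79 + 4 \cdot 14^{2}} = \frac{26}{-79 + 4 \cdot 196} = \frac{26}{-79 + 784} = \frac{26}{705} \approx 0.036879$)
$Z{\left(-3,5 \right)} n{\left(4 \right)} D = 1 \cdot 0 \cdot \frac{26}{705} = 0 \cdot \frac{26}{705} = 0$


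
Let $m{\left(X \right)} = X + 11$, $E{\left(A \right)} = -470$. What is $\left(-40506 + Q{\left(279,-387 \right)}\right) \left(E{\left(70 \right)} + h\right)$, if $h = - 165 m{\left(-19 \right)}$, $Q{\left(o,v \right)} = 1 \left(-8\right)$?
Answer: $-34436900$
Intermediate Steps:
$m{\left(X \right)} = 11 + X$
$Q{\left(o,v \right)} = -8$
$h = 1320$ ($h = - 165 \left(11 - 19\right) = \left(-165\right) \left(-8\right) = 1320$)
$\left(-40506 + Q{\left(279,-387 \right)}\right) \left(E{\left(70 \right)} + h\right) = \left(-40506 - 8\right) \left(-470 + 1320\right) = \left(-40514\right) 850 = -34436900$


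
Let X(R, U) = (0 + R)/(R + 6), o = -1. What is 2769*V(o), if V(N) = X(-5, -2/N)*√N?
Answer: -13845*I ≈ -13845.0*I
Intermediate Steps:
X(R, U) = R/(6 + R)
V(N) = -5*√N (V(N) = (-5/(6 - 5))*√N = (-5/1)*√N = (-5*1)*√N = -5*√N)
2769*V(o) = 2769*(-5*I) = -13845*I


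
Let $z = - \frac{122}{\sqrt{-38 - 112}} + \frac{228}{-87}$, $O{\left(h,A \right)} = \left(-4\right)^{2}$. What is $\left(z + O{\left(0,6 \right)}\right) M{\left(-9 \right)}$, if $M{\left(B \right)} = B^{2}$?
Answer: $\frac{31428}{29} + \frac{1647 i \sqrt{6}}{5} \approx 1083.7 + 806.86 i$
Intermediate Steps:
$O{\left(h,A \right)} = 16$
$z = - \frac{76}{29} + \frac{61 i \sqrt{6}}{15}$ ($z = - \frac{122}{\sqrt{-150}} + 228 \left(- \frac{1}{87}\right) = - \frac{122}{5 i \sqrt{6}} - \frac{76}{29} = - 122 \left(- \frac{i \sqrt{6}}{30}\right) - \frac{76}{29} = \frac{61 i \sqrt{6}}{15} - \frac{76}{29} = - \frac{76}{29} + \frac{61 i \sqrt{6}}{15} \approx -2.6207 + 9.9613 i$)
$\left(z + O{\left(0,6 \right)}\right) M{\left(-9 \right)} = \left(\left(- \frac{76}{29} + \frac{61 i \sqrt{6}}{15}\right) + 16\right) \left(-9\right)^{2} = \left(\frac{388}{29} + \frac{61 i \sqrt{6}}{15}\right) 81 = \frac{31428}{29} + \frac{1647 i \sqrt{6}}{5}$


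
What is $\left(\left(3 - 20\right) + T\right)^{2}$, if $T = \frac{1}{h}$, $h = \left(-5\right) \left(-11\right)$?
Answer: $\frac{872356}{3025} \approx 288.38$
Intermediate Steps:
$h = 55$
$T = \frac{1}{55} \approx 0.018182$
$\left(\left(3 - 20\right) + T\right)^{2} = \left(\left(3 - 20\right) + \frac{1}{55}\right)^{2} = \left(-17 + \frac{1}{55}\right)^{2} = \left(- \frac{934}{55}\right)^{2} = \frac{872356}{3025}$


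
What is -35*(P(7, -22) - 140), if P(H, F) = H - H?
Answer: 4900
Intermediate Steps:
P(H, F) = 0
-35*(P(7, -22) - 140) = -35*(0 - 140) = -35*(-140) = 4900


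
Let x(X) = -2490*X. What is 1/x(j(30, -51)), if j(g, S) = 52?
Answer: -1/129480 ≈ -7.7232e-6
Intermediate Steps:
1/x(j(30, -51)) = 1/(-2490*52) = 1/(-129480) = -1/129480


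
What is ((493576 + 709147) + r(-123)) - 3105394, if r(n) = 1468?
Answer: -1901203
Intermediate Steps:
((493576 + 709147) + r(-123)) - 3105394 = ((493576 + 709147) + 1468) - 3105394 = (1202723 + 1468) - 3105394 = 1204191 - 3105394 = -1901203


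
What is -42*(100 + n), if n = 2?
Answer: -4284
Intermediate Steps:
-42*(100 + n) = -42*(100 + 2) = -42*102 = -4284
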